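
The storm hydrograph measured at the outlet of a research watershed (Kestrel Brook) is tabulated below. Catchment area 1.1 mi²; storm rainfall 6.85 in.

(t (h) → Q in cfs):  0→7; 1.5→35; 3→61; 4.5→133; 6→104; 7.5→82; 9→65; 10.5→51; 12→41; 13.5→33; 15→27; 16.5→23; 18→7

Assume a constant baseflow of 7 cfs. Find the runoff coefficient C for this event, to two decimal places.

C ≈ 0.18

ΣQ_DR = 578.0 cfs; V = ΣQ_DR·Δt = 3.121 × 10^6 ft³.
Runoff depth d = V / A = 1.221 in.
C = d / P = 1.221 / 6.85 = 0.18.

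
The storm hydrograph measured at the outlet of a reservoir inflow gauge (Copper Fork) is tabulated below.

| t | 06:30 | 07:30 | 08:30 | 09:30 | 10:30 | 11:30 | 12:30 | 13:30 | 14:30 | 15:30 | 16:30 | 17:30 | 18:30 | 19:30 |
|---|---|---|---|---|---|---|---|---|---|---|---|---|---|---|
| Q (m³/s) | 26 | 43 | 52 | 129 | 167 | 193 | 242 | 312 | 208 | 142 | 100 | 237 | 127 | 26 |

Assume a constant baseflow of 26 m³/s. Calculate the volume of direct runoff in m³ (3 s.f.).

Direct-runoff ordinates (Q − Q_b): 0.0, 17.0, 26.0, 103.0, 141.0, 167.0, 216.0, 286.0, 182.0, 116.0, 74.0, 211.0, 101.0, 0.0 m³/s.
ΣQ_DR = 1640 m³/s.
With Δt = 1 h = 3600 s, V = ΣQ_DR · Δt = 1640 × 3600 = 5.90 × 10^6 m³.

V ≈ 5.90 × 10^6 m³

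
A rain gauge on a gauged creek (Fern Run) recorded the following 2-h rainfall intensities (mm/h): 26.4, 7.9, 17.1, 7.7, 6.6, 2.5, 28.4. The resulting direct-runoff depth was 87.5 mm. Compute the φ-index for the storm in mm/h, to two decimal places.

Only the 3 blocks with intensity above φ contribute runoff: 26.4, 17.1, 28.4 mm/h.
Σ(I−φ)·Δt = d  ⇒  (26.4+17.1+28.4 − 3φ)·2 = 87.5
φ = (71.90 − 87.5/2) / 3 = 9.38 mm/h.

φ ≈ 9.38 mm/h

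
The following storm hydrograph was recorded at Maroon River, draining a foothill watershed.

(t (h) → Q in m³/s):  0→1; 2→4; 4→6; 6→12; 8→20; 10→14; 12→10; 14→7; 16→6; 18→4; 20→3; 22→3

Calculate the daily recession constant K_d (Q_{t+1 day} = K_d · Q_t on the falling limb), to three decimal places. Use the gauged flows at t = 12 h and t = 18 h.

Between t = 12 h and t = 18 h the flow falls from 10 to 4 m³/s over 3×2 h = 6 h.
Per-interval ratio K = (4/10)^(1/3) = 0.7368; K_d = K^(24/2) = 0.026.

K_d ≈ 0.026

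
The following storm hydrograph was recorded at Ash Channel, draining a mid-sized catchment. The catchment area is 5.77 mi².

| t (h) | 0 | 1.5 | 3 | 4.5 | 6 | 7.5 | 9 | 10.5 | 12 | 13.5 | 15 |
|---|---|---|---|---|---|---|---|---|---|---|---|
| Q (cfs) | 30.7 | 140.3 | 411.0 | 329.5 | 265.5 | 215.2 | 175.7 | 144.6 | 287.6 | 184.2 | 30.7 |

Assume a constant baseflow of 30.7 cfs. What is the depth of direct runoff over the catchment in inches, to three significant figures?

d ≈ 0.756 in

Direct runoff: 0.0, 109.6, 380.3, 298.8, 234.8, 184.5, 145.0, 113.9, 256.9, 153.5, 0.0 cfs; ΣQ_DR = 1877 cfs.
V = ΣQ_DR · Δt = 1877 × 5400 s = 1.014 × 10^7 ft³.
Over A = 5.77 mi², depth = V / A = 0.756 in.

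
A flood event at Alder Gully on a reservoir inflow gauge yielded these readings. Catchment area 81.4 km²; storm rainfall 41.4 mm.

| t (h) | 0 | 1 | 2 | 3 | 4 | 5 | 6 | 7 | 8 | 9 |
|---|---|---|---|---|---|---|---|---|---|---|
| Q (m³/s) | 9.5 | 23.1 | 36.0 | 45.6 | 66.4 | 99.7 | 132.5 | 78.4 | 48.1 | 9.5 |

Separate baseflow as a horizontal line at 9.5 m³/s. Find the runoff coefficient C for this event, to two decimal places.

ΣQ_DR = 453.8 m³/s; V = ΣQ_DR·Δt = 1.634 × 10^6 m³.
Runoff depth d = V / A = 20.07 mm.
C = d / P = 20.07 / 41.4 = 0.48.

C ≈ 0.48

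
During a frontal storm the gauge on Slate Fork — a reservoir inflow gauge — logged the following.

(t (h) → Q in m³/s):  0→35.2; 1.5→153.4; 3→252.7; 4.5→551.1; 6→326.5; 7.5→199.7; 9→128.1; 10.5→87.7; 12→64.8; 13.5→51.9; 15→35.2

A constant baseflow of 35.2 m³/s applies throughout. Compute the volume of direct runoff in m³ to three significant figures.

V ≈ 8.10 × 10^6 m³

Direct-runoff ordinates (Q − Q_b): 0.0, 118.2, 217.5, 515.9, 291.3, 164.5, 92.9, 52.5, 29.6, 16.7, 0.0 m³/s.
ΣQ_DR = 1499 m³/s.
With Δt = 1.5 h = 5400 s, V = ΣQ_DR · Δt = 1499 × 5400 = 8.10 × 10^6 m³.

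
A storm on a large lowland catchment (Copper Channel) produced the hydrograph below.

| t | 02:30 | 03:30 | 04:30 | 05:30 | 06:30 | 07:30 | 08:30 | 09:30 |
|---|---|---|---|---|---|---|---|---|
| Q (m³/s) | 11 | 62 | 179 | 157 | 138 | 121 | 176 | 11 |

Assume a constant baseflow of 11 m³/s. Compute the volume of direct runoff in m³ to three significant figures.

V ≈ 2.76 × 10^6 m³

Direct-runoff ordinates (Q − Q_b): 0.0, 51.0, 168.0, 146.0, 127.0, 110.0, 165.0, 0.0 m³/s.
ΣQ_DR = 767.0 m³/s.
With Δt = 1 h = 3600 s, V = ΣQ_DR · Δt = 767.0 × 3600 = 2.76 × 10^6 m³.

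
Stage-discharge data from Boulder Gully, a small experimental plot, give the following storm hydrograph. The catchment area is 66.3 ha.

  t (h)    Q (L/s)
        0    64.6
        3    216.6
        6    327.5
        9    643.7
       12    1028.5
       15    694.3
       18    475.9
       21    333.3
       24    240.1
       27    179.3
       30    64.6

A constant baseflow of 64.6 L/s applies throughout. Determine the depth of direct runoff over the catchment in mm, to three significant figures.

Direct runoff: 0.0, 152.0, 262.9, 579.1, 963.9, 629.7, 411.3, 268.7, 175.5, 114.7, 0.0 L/s; ΣQ_DR = 3558 L/s.
V = ΣQ_DR · Δt = 3558 × 10800 s = 3.842 × 10^7 L.
Over A = 66.3 ha, depth = V / A = 58.0 mm.

d ≈ 58.0 mm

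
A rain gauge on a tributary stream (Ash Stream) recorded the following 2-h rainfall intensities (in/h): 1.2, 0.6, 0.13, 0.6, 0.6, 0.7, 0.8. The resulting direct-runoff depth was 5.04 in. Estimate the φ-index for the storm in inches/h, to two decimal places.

φ ≈ 0.33 in/h

Only the 6 blocks with intensity above φ contribute runoff: 1.2, 0.6, 0.6, 0.6, 0.7, 0.8 in/h.
Σ(I−φ)·Δt = d  ⇒  (1.2+0.6+0.6+0.6+0.7+0.8 − 6φ)·2 = 5.04
φ = (4.500 − 5.04/2) / 6 = 0.33 in/h.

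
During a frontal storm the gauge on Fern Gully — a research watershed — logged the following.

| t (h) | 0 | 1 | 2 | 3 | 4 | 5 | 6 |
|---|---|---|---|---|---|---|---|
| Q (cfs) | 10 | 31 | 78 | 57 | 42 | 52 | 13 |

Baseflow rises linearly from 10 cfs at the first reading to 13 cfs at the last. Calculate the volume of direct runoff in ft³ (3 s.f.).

Direct-runoff ordinates (Q − Q_b): 0.00, 20.50, 67.00, 45.50, 30.00, 39.50, 0.00 cfs.
ΣQ_DR = 202.5 cfs.
With Δt = 1 h = 3600 s, V = ΣQ_DR · Δt = 202.5 × 3600 = 7.29 × 10^5 ft³.

V ≈ 7.29 × 10^5 ft³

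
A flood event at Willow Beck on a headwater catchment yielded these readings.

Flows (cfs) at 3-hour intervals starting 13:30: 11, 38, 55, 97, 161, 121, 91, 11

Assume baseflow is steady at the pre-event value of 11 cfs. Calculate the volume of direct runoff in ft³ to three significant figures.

Direct-runoff ordinates (Q − Q_b): 0.0, 27.0, 44.0, 86.0, 150.0, 110.0, 80.0, 0.0 cfs.
ΣQ_DR = 497.0 cfs.
With Δt = 3 h = 10800 s, V = ΣQ_DR · Δt = 497.0 × 10800 = 5.37 × 10^6 ft³.

V ≈ 5.37 × 10^6 ft³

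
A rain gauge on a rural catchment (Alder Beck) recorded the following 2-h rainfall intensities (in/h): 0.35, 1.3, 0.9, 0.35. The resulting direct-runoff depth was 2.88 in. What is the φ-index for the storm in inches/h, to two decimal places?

φ ≈ 0.38 in/h

Only the 2 blocks with intensity above φ contribute runoff: 1.3, 0.9 in/h.
Σ(I−φ)·Δt = d  ⇒  (1.3+0.9 − 2φ)·2 = 2.88
φ = (2.200 − 2.88/2) / 2 = 0.38 in/h.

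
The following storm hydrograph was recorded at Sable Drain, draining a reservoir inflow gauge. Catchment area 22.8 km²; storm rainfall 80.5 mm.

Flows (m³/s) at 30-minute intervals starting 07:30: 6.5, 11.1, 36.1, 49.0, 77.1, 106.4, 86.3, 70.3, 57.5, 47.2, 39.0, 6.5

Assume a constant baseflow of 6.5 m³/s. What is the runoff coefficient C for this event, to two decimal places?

ΣQ_DR = 515.0 m³/s; V = ΣQ_DR·Δt = 9.270 × 10^5 m³.
Runoff depth d = V / A = 40.66 mm.
C = d / P = 40.66 / 80.5 = 0.51.

C ≈ 0.51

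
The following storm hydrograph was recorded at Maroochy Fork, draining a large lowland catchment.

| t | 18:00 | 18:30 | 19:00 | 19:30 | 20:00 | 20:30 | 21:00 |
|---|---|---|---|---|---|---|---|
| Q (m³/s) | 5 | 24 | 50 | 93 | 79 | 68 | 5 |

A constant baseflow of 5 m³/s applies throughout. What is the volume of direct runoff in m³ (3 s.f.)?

V ≈ 5.20 × 10^5 m³

Direct-runoff ordinates (Q − Q_b): 0.0, 19.0, 45.0, 88.0, 74.0, 63.0, 0.0 m³/s.
ΣQ_DR = 289.0 m³/s.
With Δt = 0.5 h = 1800 s, V = ΣQ_DR · Δt = 289.0 × 1800 = 5.20 × 10^5 m³.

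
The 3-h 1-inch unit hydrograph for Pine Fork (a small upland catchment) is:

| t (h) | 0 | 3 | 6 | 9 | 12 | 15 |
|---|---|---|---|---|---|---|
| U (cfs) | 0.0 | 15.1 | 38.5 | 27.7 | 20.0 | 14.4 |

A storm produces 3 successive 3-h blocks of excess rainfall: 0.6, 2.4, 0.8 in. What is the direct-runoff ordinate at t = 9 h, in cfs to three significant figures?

Q ≈ 121 cfs

By discrete convolution, Q_j = Σ (P_i / 1 in) · U_{j−i}.
At t = 9 h (j=3): Q = (0.6/1)·27.7 + (2.4/1)·38.5 + (0.8/1)·15.1 = 121 cfs.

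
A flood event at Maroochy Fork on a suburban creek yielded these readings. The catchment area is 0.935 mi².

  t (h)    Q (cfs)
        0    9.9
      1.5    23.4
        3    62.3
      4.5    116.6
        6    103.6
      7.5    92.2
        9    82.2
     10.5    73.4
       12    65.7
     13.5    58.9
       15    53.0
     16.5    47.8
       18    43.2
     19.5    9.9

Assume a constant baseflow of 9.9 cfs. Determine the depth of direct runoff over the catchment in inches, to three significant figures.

d ≈ 1.75 in

Direct runoff: 0.0, 13.5, 52.4, 106.7, 93.7, 82.3, 72.3, 63.5, 55.8, 49.0, 43.1, 37.9, 33.3, 0.0 cfs; ΣQ_DR = 703.5 cfs.
V = ΣQ_DR · Δt = 703.5 × 5400 s = 3.799 × 10^6 ft³.
Over A = 0.935 mi², depth = V / A = 1.75 in.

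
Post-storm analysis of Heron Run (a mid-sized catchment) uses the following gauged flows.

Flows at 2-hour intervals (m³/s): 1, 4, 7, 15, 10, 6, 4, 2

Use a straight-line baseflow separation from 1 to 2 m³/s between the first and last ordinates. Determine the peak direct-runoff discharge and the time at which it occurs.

Subtracting baseflow gives direct-runoff ordinates: 0.00, 2.86, 5.71, 13.57, 8.43, 4.29, 2.14, 0.00 m³/s.
The maximum is 13.57 m³/s, occurring at the reading for t = 6 h.

Q_p = 13.57 m³/s at t = 6 h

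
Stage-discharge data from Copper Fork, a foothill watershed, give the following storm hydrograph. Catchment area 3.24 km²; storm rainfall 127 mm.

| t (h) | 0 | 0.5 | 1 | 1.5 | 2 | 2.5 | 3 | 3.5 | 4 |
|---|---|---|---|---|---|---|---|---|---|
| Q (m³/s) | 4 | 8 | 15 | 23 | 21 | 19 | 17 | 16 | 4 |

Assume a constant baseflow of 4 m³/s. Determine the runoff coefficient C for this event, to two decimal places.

ΣQ_DR = 91.00 m³/s; V = ΣQ_DR·Δt = 1.638 × 10^5 m³.
Runoff depth d = V / A = 50.56 mm.
C = d / P = 50.56 / 127 = 0.40.

C ≈ 0.40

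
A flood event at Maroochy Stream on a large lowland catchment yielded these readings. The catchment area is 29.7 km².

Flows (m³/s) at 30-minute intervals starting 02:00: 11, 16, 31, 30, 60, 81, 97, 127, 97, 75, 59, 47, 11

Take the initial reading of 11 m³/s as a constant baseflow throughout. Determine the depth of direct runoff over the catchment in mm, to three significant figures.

Direct runoff: 0.0, 5.0, 20.0, 19.0, 49.0, 70.0, 86.0, 116.0, 86.0, 64.0, 48.0, 36.0, 0.0 m³/s; ΣQ_DR = 599.0 m³/s.
V = ΣQ_DR · Δt = 599.0 × 1800 s = 1.078 × 10^6 m³.
Over A = 29.7 km², depth = V / A = 36.3 mm.

d ≈ 36.3 mm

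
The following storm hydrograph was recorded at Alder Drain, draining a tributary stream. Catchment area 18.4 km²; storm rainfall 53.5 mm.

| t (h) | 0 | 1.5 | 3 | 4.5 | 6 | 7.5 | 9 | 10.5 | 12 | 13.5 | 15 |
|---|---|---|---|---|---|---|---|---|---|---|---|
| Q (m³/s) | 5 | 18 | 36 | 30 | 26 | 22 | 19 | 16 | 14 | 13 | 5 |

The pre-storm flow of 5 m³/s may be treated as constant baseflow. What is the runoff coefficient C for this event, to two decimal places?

ΣQ_DR = 149.0 m³/s; V = ΣQ_DR·Δt = 8.046 × 10^5 m³.
Runoff depth d = V / A = 43.73 mm.
C = d / P = 43.73 / 53.5 = 0.82.

C ≈ 0.82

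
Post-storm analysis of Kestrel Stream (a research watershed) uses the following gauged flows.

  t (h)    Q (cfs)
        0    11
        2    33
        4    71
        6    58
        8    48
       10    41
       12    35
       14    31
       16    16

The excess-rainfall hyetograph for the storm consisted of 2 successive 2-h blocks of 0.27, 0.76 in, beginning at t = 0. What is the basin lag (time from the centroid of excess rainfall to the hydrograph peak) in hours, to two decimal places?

Centroid of excess rainfall: t_c = Σ P_i·t̄_i / ΣP_i = 2.4757 h (block centres at 1, 3 h).
Hydrograph peak occurs at t = 4 h, so basin lag t_L = 4 − 2.4757 = 1.52 h.

t_L ≈ 1.52 h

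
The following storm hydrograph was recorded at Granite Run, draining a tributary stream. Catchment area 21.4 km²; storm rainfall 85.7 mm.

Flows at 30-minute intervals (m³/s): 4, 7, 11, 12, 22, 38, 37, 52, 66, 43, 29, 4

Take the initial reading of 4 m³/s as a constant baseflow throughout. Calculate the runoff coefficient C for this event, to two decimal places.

C ≈ 0.27

ΣQ_DR = 277.0 m³/s; V = ΣQ_DR·Δt = 4.986 × 10^5 m³.
Runoff depth d = V / A = 23.30 mm.
C = d / P = 23.30 / 85.7 = 0.27.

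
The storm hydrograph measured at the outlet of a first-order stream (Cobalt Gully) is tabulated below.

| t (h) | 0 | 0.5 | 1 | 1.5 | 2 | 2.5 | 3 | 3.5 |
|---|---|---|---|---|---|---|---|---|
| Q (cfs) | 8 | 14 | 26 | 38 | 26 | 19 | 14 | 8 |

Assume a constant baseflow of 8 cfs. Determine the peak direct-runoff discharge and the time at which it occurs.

Q_p = 30.0 cfs at t = 1.5 h

Subtracting baseflow gives direct-runoff ordinates: 0.0, 6.0, 18.0, 30.0, 18.0, 11.0, 6.0, 0.0 cfs.
The maximum is 30.0 cfs, occurring at the reading for t = 1.5 h.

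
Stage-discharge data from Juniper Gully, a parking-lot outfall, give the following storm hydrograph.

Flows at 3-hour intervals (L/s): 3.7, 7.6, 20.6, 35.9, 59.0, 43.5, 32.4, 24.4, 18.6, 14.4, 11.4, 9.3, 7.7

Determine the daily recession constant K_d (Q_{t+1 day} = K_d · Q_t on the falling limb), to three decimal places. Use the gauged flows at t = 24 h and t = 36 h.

Between t = 24 h and t = 36 h the flow falls from 18.6 to 7.7 L/s over 4×3 h = 12 h.
Per-interval ratio K = (7.7/18.6)^(1/4) = 0.8021; K_d = K^(24/3) = 0.171.

K_d ≈ 0.171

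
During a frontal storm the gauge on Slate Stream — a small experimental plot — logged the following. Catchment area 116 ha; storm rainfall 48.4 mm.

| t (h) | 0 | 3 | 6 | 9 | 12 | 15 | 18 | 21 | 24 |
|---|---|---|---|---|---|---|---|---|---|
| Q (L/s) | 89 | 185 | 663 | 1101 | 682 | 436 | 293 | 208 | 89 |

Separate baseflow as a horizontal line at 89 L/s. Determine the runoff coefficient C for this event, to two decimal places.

C ≈ 0.57

ΣQ_DR = 2945 L/s; V = ΣQ_DR·Δt = 3.181 × 10^7 L.
Runoff depth d = V / A = 27.42 mm.
C = d / P = 27.42 / 48.4 = 0.57.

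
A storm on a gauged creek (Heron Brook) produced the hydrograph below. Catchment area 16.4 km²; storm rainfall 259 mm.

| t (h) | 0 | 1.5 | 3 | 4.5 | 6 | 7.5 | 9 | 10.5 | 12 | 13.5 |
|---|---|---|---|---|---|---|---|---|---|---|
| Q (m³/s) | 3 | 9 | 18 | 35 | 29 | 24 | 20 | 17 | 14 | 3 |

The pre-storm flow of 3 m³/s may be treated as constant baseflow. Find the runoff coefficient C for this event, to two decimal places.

C ≈ 0.18

ΣQ_DR = 142.0 m³/s; V = ΣQ_DR·Δt = 7.668 × 10^5 m³.
Runoff depth d = V / A = 46.76 mm.
C = d / P = 46.76 / 259 = 0.18.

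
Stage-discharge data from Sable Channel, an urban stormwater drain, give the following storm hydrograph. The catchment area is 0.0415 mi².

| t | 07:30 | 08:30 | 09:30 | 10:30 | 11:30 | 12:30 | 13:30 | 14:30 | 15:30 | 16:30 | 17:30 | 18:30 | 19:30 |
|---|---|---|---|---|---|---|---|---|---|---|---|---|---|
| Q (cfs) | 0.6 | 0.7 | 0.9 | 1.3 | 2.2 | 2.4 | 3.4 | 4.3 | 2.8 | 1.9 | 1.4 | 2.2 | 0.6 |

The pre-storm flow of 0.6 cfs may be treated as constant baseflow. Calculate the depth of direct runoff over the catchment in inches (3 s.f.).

d ≈ 0.631 in

Direct runoff: 0.0, 0.1, 0.3, 0.7, 1.6, 1.8, 2.8, 3.7, 2.2, 1.3, 0.8, 1.6, 0.0 cfs; ΣQ_DR = 16.90 cfs.
V = ΣQ_DR · Δt = 16.90 × 3600 s = 60840 ft³.
Over A = 0.0415 mi², depth = V / A = 0.631 in.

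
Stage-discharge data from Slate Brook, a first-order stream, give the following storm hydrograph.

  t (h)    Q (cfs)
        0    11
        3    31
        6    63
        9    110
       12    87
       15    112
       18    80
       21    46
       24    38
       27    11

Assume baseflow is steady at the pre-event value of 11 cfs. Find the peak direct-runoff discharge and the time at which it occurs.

Subtracting baseflow gives direct-runoff ordinates: 0.0, 20.0, 52.0, 99.0, 76.0, 101.0, 69.0, 35.0, 27.0, 0.0 cfs.
The maximum is 101.0 cfs, occurring at the reading for t = 15 h.

Q_p = 101.0 cfs at t = 15 h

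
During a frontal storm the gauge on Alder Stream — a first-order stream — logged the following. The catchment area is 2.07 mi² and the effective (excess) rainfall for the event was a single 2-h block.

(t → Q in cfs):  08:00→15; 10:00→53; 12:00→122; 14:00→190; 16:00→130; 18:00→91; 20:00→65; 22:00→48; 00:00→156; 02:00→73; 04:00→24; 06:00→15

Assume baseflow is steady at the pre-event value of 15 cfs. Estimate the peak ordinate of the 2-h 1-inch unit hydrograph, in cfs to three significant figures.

Direct runoff: 0.0, 38.0, 107.0, 175.0, 115.0, 76.0, 50.0, 33.0, 141.0, 58.0, 9.0, 0.0 cfs; ΣQ_DR = 802.0 cfs, peak = 175.0 cfs.
Runoff depth d = ΣQ_DR·Δt / A = 802.0 × 7200 / (2.07 mi²) = 1.201 in.
The 1-inch UH is the DRH scaled by (1 in)/d, so U_p = 175.0 × 1/1.201 = 146 cfs.

U_p ≈ 146 cfs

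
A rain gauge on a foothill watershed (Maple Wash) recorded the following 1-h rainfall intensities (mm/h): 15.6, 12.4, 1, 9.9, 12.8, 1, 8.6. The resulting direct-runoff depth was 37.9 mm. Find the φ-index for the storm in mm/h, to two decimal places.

Only the 5 blocks with intensity above φ contribute runoff: 15.6, 12.4, 9.9, 12.8, 8.6 mm/h.
Σ(I−φ)·Δt = d  ⇒  (15.6+12.4+9.9+12.8+8.6 − 5φ)·1 = 37.9
φ = (59.30 − 37.9/1) / 5 = 4.28 mm/h.

φ ≈ 4.28 mm/h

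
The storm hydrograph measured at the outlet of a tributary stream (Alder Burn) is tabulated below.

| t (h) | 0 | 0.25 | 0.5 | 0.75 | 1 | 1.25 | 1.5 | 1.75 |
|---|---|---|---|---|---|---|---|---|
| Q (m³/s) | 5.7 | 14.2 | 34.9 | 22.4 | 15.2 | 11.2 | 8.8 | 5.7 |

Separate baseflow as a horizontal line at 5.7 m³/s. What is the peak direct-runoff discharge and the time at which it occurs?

Subtracting baseflow gives direct-runoff ordinates: 0.0, 8.5, 29.2, 16.7, 9.5, 5.5, 3.1, 0.0 m³/s.
The maximum is 29.2 m³/s, occurring at the reading for t = 0.5 h.

Q_p = 29.2 m³/s at t = 0.5 h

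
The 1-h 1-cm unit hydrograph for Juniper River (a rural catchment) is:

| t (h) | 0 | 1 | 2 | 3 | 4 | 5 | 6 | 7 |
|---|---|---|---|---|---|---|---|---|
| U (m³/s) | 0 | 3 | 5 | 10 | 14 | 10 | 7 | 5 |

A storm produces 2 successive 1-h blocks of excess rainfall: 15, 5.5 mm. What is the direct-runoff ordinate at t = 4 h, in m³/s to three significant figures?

Q ≈ 26.5 m³/s

By discrete convolution, Q_j = Σ (P_i / 10 mm) · U_{j−i}.
At t = 4 h (j=4): Q = (15/10)·14 + (5.5/10)·10 = 26.5 m³/s.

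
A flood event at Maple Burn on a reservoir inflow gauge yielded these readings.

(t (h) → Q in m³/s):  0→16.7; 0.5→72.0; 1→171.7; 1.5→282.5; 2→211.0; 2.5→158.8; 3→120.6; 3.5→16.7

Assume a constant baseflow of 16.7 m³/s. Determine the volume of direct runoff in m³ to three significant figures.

V ≈ 1.65 × 10^6 m³

Direct-runoff ordinates (Q − Q_b): 0.0, 55.3, 155.0, 265.8, 194.3, 142.1, 103.9, 0.0 m³/s.
ΣQ_DR = 916.4 m³/s.
With Δt = 0.5 h = 1800 s, V = ΣQ_DR · Δt = 916.4 × 1800 = 1.65 × 10^6 m³.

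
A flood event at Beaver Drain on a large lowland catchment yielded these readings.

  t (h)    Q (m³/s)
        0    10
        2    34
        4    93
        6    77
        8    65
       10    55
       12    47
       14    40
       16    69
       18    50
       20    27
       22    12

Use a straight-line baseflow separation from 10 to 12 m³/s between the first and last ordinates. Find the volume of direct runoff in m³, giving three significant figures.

Direct-runoff ordinates (Q − Q_b): 0.00, 23.82, 82.64, 66.45, 54.27, 44.09, 35.91, 28.73, 57.55, 38.36, 15.18, 0.00 m³/s.
ΣQ_DR = 447.0 m³/s.
With Δt = 2 h = 7200 s, V = ΣQ_DR · Δt = 447.0 × 7200 = 3.22 × 10^6 m³.

V ≈ 3.22 × 10^6 m³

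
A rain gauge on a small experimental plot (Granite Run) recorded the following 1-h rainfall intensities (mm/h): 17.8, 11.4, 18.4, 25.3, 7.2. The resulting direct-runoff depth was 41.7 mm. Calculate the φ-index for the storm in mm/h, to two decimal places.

φ ≈ 7.80 mm/h

Only the 4 blocks with intensity above φ contribute runoff: 17.8, 11.4, 18.4, 25.3 mm/h.
Σ(I−φ)·Δt = d  ⇒  (17.8+11.4+18.4+25.3 − 4φ)·1 = 41.7
φ = (72.90 − 41.7/1) / 4 = 7.80 mm/h.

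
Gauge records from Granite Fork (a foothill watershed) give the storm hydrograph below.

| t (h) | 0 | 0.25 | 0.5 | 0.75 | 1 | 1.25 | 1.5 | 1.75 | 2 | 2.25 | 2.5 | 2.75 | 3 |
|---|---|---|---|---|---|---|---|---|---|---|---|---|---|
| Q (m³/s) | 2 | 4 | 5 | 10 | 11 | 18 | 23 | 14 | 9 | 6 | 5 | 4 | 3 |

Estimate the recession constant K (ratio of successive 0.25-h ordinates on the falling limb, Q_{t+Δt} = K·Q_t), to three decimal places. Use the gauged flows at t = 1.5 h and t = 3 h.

Using the recession-limb readings at t = 1.5 h and t = 3 h: Q falls from 23 to 3 m³/s over 6 intervals.
K = (Q₂/Q₁)^(1/6) = (3/23)^(1/6) = 0.712.

K ≈ 0.712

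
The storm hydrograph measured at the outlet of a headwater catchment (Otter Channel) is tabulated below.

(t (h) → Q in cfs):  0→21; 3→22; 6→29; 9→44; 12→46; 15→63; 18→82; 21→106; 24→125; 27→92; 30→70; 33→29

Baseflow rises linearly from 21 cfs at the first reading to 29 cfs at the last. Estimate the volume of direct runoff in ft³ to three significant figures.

Direct-runoff ordinates (Q − Q_b): 0.00, 0.27, 6.55, 20.82, 22.09, 38.36, 56.64, 79.91, 98.18, 64.45, 41.73, 0.00 cfs.
ΣQ_DR = 429.0 cfs.
With Δt = 3 h = 10800 s, V = ΣQ_DR · Δt = 429.0 × 10800 = 4.63 × 10^6 ft³.

V ≈ 4.63 × 10^6 ft³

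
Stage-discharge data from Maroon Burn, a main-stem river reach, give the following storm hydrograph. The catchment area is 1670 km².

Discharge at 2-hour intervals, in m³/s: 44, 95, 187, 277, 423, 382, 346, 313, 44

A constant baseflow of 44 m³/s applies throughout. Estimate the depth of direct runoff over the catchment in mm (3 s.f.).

d ≈ 7.39 mm

Direct runoff: 0.0, 51.0, 143.0, 233.0, 379.0, 338.0, 302.0, 269.0, 0.0 m³/s; ΣQ_DR = 1715 m³/s.
V = ΣQ_DR · Δt = 1715 × 7200 s = 1.235 × 10^7 m³.
Over A = 1670 km², depth = V / A = 7.39 mm.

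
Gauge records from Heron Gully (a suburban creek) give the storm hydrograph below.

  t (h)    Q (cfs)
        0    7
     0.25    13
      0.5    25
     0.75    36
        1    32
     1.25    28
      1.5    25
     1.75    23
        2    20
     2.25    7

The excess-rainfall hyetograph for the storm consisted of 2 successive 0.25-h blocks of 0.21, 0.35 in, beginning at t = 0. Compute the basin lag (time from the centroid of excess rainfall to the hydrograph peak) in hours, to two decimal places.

Centroid of excess rainfall: t_c = Σ P_i·t̄_i / ΣP_i = 0.2812 h (block centres at 0.125, 0.375 h).
Hydrograph peak occurs at t = 0.75 h, so basin lag t_L = 0.75 − 0.2812 = 0.47 h.

t_L ≈ 0.47 h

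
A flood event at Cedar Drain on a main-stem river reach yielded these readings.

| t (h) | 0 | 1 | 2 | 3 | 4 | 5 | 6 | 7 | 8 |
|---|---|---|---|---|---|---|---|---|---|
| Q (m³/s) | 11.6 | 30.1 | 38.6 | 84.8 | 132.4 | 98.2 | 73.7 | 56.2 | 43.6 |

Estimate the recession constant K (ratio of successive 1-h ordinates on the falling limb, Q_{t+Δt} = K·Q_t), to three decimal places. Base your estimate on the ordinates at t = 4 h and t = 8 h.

K ≈ 0.758

Using the recession-limb readings at t = 4 h and t = 8 h: Q falls from 132.4 to 43.6 m³/s over 4 intervals.
K = (Q₂/Q₁)^(1/4) = (43.6/132.4)^(1/4) = 0.758.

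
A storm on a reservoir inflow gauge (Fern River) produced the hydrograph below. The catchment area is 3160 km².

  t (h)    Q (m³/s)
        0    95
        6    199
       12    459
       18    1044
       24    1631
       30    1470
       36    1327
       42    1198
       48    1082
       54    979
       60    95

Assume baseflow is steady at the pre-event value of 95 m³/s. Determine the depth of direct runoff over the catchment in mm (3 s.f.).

Direct runoff: 0.0, 104.0, 364.0, 949.0, 1536.0, 1375.0, 1232.0, 1103.0, 987.0, 884.0, 0.0 m³/s; ΣQ_DR = 8534 m³/s.
V = ΣQ_DR · Δt = 8534 × 21600 s = 1.843 × 10^8 m³.
Over A = 3160 km², depth = V / A = 58.3 mm.

d ≈ 58.3 mm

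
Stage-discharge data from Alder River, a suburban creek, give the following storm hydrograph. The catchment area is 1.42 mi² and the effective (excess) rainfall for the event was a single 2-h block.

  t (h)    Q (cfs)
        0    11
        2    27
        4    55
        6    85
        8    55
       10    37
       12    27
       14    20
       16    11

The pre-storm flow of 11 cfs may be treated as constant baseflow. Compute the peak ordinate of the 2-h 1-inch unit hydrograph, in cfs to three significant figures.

U_p ≈ 148 cfs

Direct runoff: 0.0, 16.0, 44.0, 74.0, 44.0, 26.0, 16.0, 9.0, 0.0 cfs; ΣQ_DR = 229.0 cfs, peak = 74.0 cfs.
Runoff depth d = ΣQ_DR·Δt / A = 229.0 × 7200 / (1.42 mi²) = 0.4998 in.
The 1-inch UH is the DRH scaled by (1 in)/d, so U_p = 74.0 × 1/0.4998 = 148 cfs.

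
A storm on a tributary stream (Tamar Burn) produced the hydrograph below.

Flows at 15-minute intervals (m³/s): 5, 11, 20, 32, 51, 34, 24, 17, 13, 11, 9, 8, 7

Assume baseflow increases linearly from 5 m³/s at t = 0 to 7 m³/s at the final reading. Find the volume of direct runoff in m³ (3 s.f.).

Direct-runoff ordinates (Q − Q_b): 0.00, 5.83, 14.67, 26.50, 45.33, 28.17, 18.00, 10.83, 6.67, 4.50, 2.33, 1.17, 0.00 m³/s.
ΣQ_DR = 164.0 m³/s.
With Δt = 0.25 h = 900 s, V = ΣQ_DR · Δt = 164.0 × 900 = 1.48 × 10^5 m³.

V ≈ 1.48 × 10^5 m³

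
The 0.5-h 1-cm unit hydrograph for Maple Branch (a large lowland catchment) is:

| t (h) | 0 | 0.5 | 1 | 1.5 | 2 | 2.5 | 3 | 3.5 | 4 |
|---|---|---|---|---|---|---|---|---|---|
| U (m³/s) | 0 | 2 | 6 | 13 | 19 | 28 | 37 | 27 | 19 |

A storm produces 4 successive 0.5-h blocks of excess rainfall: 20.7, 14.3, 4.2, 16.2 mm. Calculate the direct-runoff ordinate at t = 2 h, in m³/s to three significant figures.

Q ≈ 63.7 m³/s

By discrete convolution, Q_j = Σ (P_i / 10 mm) · U_{j−i}.
At t = 2 h (j=4): Q = (20.7/10)·19 + (14.3/10)·13 + (4.2/10)·6 + (16.2/10)·2 = 63.7 m³/s.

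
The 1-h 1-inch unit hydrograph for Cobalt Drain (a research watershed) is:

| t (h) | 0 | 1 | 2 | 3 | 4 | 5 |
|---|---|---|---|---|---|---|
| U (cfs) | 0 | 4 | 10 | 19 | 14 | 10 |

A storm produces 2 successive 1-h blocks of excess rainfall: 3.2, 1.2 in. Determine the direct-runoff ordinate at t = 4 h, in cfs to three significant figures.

By discrete convolution, Q_j = Σ (P_i / 1 in) · U_{j−i}.
At t = 4 h (j=4): Q = (3.2/1)·14 + (1.2/1)·19 = 67.6 cfs.

Q ≈ 67.6 cfs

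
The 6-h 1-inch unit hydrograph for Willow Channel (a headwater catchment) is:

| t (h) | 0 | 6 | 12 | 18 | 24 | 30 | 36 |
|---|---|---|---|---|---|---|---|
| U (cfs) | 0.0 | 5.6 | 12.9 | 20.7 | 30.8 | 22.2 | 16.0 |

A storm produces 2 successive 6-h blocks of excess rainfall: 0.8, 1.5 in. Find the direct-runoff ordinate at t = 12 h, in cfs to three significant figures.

By discrete convolution, Q_j = Σ (P_i / 1 in) · U_{j−i}.
At t = 12 h (j=2): Q = (0.8/1)·12.9 + (1.5/1)·5.6 = 18.7 cfs.

Q ≈ 18.7 cfs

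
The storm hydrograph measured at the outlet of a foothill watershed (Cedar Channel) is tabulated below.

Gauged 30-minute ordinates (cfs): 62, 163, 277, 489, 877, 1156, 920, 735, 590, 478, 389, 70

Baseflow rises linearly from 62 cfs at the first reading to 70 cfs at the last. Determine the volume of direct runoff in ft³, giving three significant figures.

V ≈ 9.75 × 10^6 ft³

Direct-runoff ordinates (Q − Q_b): 0.00, 100.27, 213.55, 424.82, 812.09, 1090.36, 853.64, 667.91, 522.18, 409.45, 319.73, 0.00 cfs.
ΣQ_DR = 5414 cfs.
With Δt = 0.5 h = 1800 s, V = ΣQ_DR · Δt = 5414 × 1800 = 9.75 × 10^6 ft³.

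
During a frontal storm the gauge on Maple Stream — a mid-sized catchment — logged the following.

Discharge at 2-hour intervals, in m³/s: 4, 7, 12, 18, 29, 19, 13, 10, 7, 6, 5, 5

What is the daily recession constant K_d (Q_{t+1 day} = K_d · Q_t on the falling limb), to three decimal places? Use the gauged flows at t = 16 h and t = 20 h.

K_d ≈ 0.133

Between t = 16 h and t = 20 h the flow falls from 7 to 5 m³/s over 2×2 h = 4 h.
Per-interval ratio K = (5/7)^(1/2) = 0.8452; K_d = K^(24/2) = 0.133.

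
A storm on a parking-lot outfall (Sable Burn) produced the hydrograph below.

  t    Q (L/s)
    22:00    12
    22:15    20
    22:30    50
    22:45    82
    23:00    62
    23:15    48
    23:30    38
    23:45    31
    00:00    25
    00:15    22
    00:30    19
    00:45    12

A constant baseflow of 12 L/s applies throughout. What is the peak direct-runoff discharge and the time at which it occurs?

Subtracting baseflow gives direct-runoff ordinates: 0.0, 8.0, 38.0, 70.0, 50.0, 36.0, 26.0, 19.0, 13.0, 10.0, 7.0, 0.0 L/s.
The maximum is 70.0 L/s, occurring at the reading for t = 22:45.

Q_p = 70.0 L/s at t = 22:45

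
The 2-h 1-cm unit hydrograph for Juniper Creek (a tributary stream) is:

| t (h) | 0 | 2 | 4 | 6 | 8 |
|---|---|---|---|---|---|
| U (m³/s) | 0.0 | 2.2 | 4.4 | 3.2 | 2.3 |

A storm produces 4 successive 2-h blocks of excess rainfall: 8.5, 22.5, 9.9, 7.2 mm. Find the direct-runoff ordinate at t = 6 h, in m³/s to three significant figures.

By discrete convolution, Q_j = Σ (P_i / 10 mm) · U_{j−i}.
At t = 6 h (j=3): Q = (8.5/10)·3.2 + (22.5/10)·4.4 + (9.9/10)·2.2 + (7.2/10)·0.0 = 14.8 m³/s.

Q ≈ 14.8 m³/s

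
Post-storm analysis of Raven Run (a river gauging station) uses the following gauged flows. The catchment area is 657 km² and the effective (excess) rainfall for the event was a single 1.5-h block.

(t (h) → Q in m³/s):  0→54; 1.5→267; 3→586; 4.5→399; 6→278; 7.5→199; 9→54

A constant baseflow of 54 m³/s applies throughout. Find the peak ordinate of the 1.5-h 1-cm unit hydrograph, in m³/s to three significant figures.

Direct runoff: 0.0, 213.0, 532.0, 345.0, 224.0, 145.0, 0.0 m³/s; ΣQ_DR = 1459 m³/s, peak = 532.0 m³/s.
Runoff depth d = ΣQ_DR·Δt / A = 1459 × 5400 / (657 km²) = 11.99 mm.
The 1-cm UH is the DRH scaled by (10 mm)/d, so U_p = 532.0 × 10/11.99 = 444 m³/s.

U_p ≈ 444 m³/s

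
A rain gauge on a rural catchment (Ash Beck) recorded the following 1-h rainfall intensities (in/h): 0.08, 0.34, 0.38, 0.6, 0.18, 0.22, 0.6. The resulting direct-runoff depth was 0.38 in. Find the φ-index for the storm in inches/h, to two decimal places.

Only the 2 blocks with intensity above φ contribute runoff: 0.6, 0.6 in/h.
Σ(I−φ)·Δt = d  ⇒  (0.6+0.6 − 2φ)·1 = 0.38
φ = (1.200 − 0.38/1) / 2 = 0.41 in/h.

φ ≈ 0.41 in/h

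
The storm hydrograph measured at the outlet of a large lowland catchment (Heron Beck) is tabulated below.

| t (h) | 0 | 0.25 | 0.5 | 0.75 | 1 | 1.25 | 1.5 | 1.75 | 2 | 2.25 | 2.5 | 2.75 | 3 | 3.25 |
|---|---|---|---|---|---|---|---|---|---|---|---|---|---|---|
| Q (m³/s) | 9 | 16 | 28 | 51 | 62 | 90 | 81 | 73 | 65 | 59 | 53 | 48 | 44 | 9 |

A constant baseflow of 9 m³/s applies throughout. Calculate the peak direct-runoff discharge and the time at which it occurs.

Q_p = 81.0 m³/s at t = 1.25 h

Subtracting baseflow gives direct-runoff ordinates: 0.0, 7.0, 19.0, 42.0, 53.0, 81.0, 72.0, 64.0, 56.0, 50.0, 44.0, 39.0, 35.0, 0.0 m³/s.
The maximum is 81.0 m³/s, occurring at the reading for t = 1.25 h.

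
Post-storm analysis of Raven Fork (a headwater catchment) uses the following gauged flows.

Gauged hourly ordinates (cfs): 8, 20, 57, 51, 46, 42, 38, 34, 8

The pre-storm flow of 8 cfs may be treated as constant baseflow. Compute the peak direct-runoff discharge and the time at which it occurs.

Q_p = 49.0 cfs at t = 2 h

Subtracting baseflow gives direct-runoff ordinates: 0.0, 12.0, 49.0, 43.0, 38.0, 34.0, 30.0, 26.0, 0.0 cfs.
The maximum is 49.0 cfs, occurring at the reading for t = 2 h.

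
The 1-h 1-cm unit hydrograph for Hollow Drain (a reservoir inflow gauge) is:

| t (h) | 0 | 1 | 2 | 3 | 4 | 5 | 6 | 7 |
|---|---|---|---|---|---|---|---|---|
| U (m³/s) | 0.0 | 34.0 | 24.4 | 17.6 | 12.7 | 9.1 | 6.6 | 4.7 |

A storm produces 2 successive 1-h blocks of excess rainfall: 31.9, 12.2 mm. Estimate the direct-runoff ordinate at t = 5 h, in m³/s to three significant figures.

Q ≈ 44.5 m³/s

By discrete convolution, Q_j = Σ (P_i / 10 mm) · U_{j−i}.
At t = 5 h (j=5): Q = (31.9/10)·9.1 + (12.2/10)·12.7 = 44.5 m³/s.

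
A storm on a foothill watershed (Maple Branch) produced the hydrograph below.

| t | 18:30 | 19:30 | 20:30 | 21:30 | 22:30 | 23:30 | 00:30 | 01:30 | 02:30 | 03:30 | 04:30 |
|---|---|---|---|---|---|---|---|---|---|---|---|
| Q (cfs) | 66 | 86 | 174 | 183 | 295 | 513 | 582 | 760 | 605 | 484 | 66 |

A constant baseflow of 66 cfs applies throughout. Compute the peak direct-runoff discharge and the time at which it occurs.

Subtracting baseflow gives direct-runoff ordinates: 0.0, 20.0, 108.0, 117.0, 229.0, 447.0, 516.0, 694.0, 539.0, 418.0, 0.0 cfs.
The maximum is 694.0 cfs, occurring at the reading for t = 01:30.

Q_p = 694.0 cfs at t = 01:30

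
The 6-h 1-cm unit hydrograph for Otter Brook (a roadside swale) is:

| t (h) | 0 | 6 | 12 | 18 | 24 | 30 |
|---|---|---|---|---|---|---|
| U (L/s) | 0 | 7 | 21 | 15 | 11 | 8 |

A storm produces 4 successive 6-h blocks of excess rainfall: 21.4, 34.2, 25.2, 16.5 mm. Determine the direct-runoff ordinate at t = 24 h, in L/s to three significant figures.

By discrete convolution, Q_j = Σ (P_i / 10 mm) · U_{j−i}.
At t = 24 h (j=4): Q = (21.4/10)·11 + (34.2/10)·15 + (25.2/10)·21 + (16.5/10)·7 = 139 L/s.

Q ≈ 139 L/s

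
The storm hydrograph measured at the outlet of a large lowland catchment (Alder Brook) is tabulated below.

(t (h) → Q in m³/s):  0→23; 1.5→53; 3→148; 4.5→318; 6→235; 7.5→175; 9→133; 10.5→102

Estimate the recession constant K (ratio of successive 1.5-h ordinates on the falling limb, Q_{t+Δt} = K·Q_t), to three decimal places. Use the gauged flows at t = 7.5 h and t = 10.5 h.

Using the recession-limb readings at t = 7.5 h and t = 10.5 h: Q falls from 175 to 102 m³/s over 2 intervals.
K = (Q₂/Q₁)^(1/2) = (102/175)^(1/2) = 0.763.

K ≈ 0.763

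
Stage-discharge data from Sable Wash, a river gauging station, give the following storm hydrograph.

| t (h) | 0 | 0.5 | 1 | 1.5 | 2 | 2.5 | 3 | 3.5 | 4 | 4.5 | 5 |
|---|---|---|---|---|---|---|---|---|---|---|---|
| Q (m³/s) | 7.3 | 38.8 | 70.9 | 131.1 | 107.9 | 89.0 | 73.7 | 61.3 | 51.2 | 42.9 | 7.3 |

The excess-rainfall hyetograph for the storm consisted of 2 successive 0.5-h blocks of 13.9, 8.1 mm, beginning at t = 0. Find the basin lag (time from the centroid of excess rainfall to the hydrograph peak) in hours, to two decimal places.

t_L ≈ 1.07 h

Centroid of excess rainfall: t_c = Σ P_i·t̄_i / ΣP_i = 0.4341 h (block centres at 0.25, 0.75 h).
Hydrograph peak occurs at t = 1.5 h, so basin lag t_L = 1.5 − 0.4341 = 1.07 h.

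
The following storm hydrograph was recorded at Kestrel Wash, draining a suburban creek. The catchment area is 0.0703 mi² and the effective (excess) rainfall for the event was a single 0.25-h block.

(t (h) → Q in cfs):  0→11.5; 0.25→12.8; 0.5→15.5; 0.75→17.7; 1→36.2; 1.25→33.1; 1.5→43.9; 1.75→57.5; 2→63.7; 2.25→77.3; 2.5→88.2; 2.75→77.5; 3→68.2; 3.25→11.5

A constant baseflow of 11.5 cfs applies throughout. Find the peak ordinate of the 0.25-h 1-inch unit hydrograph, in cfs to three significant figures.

U_p ≈ 30.7 cfs

Direct runoff: 0.0, 1.3, 4.0, 6.2, 24.7, 21.6, 32.4, 46.0, 52.2, 65.8, 76.7, 66.0, 56.7, 0.0 cfs; ΣQ_DR = 453.6 cfs, peak = 76.7 cfs.
Runoff depth d = ΣQ_DR·Δt / A = 453.6 × 900 / (0.0703 mi²) = 2.500 in.
The 1-inch UH is the DRH scaled by (1 in)/d, so U_p = 76.7 × 1/2.500 = 30.7 cfs.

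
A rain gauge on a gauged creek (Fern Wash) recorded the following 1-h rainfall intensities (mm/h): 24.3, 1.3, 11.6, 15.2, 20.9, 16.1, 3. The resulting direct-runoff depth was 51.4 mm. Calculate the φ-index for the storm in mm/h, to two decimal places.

φ ≈ 7.34 mm/h

Only the 5 blocks with intensity above φ contribute runoff: 24.3, 11.6, 15.2, 20.9, 16.1 mm/h.
Σ(I−φ)·Δt = d  ⇒  (24.3+11.6+15.2+20.9+16.1 − 5φ)·1 = 51.4
φ = (88.10 − 51.4/1) / 5 = 7.34 mm/h.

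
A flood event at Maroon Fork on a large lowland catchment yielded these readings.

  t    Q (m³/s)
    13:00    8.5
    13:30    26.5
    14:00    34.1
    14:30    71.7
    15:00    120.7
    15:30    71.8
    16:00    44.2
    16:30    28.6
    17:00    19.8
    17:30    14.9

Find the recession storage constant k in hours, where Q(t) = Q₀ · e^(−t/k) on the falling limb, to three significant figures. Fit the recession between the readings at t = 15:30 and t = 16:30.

On the falling limb, Q drops from 71.8 to 28.6 m³/s between t = 15:30 and t = 16:30 (Δt = 1 h).
k = −Δt / ln(Q₂/Q₁) = −1 / ln(28.6/71.8) = 1.09 h.

k ≈ 1.09 h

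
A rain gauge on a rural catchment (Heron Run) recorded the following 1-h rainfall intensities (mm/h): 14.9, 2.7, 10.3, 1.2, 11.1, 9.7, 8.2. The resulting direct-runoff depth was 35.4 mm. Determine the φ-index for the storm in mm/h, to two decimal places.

φ ≈ 3.76 mm/h

Only the 5 blocks with intensity above φ contribute runoff: 14.9, 10.3, 11.1, 9.7, 8.2 mm/h.
Σ(I−φ)·Δt = d  ⇒  (14.9+10.3+11.1+9.7+8.2 − 5φ)·1 = 35.4
φ = (54.20 − 35.4/1) / 5 = 3.76 mm/h.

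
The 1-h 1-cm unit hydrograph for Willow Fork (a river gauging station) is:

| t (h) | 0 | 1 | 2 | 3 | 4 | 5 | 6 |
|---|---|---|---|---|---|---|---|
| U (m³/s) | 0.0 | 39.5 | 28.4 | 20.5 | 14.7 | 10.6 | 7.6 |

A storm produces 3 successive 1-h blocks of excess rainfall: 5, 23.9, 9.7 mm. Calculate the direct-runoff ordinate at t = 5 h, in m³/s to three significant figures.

By discrete convolution, Q_j = Σ (P_i / 10 mm) · U_{j−i}.
At t = 5 h (j=5): Q = (5/10)·10.6 + (23.9/10)·14.7 + (9.7/10)·20.5 = 60.3 m³/s.

Q ≈ 60.3 m³/s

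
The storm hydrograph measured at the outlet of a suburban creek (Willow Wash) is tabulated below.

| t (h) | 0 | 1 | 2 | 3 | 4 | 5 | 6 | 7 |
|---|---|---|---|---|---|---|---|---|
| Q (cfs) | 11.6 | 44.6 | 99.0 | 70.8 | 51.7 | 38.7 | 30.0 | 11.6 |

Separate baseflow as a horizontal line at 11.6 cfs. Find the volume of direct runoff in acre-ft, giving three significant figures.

V ≈ 21.9 acre-ft

Direct-runoff ordinates (Q − Q_b): 0.0, 33.0, 87.4, 59.2, 40.1, 27.1, 18.4, 0.0 cfs.
ΣQ_DR = 265.2 cfs.
With Δt = 1 h = 3600 s, V = ΣQ_DR · Δt = 265.2 × 3600 = 9.55 × 10^5 ft³ = 21.9 acre-ft.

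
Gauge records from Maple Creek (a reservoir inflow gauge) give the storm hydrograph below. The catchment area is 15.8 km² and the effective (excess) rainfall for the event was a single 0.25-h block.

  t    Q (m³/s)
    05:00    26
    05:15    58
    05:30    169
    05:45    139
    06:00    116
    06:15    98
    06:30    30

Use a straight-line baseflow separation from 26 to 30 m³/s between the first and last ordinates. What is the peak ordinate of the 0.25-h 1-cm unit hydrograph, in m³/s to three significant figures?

U_p ≈ 56.5 m³/s

Direct runoff: 0.00, 31.33, 141.67, 111.00, 87.33, 68.67, 0.00 m³/s; ΣQ_DR = 440.0 m³/s, peak = 141.67 m³/s.
Runoff depth d = ΣQ_DR·Δt / A = 440.0 × 900 / (15.8 km²) = 25.06 mm.
The 1-cm UH is the DRH scaled by (10 mm)/d, so U_p = 141.67 × 10/25.06 = 56.5 m³/s.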